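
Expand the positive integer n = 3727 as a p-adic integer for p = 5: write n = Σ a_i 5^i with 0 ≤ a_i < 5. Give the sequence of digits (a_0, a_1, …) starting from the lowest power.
(a_0, a_1, …) = (2, 0, 4, 4, 0, 1)

Repeated division by 5 gives the digits low-to-high: 3727 = 2 + 4·5^2 + 4·5^3 + 1·5^5. Digit sequence: (2, 0, 4, 4, 0, 1).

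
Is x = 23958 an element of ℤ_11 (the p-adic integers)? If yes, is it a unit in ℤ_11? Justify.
x ∈ ℤ_11 but not a unit; v_11(x) = 3 > 0

ℤ_11 = {x ∈ ℚ_11 : v_11(x) ≥ 0} and ℤ_11^× = {x ∈ ℤ_11 : v_11(x) = 0}. Here v_11(23958) = v_11(num) − v_11(den) = 3; compare against these criteria.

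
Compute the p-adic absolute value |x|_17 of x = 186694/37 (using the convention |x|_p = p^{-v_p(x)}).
|186694/37|_17 = 1/4913

Step 1 — compute v_17(x) by factoring powers of 17 out of the numerator and denominator: v_17(186694/37) = 3. Step 2 — apply |x|_p = p^{-v_p(x)} = 17^{-3} = 1/4913.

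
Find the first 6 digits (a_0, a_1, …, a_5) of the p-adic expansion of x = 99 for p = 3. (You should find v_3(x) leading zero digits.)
(a_0, …, a_5) = (0, 0, 2, 0, 1, 0)

v_3(99) = 2, so a_0 = ... = a_1 = 0. Factor out: x = 3^2 · u with u = 11 a unit in ℤ_3. Expand u iteratively via a_{v+i} = u_i mod 3, u_{i+1} = (u_i − a_{v+i})/3:
  u_0 = 11;  a_2 = 2;  u_1 = (u_0 − 2)/3 = 3
  u_1 = 3;  a_3 = 0;  u_2 = (u_1 − 0)/3 = 1
  u_2 = 1;  a_4 = 1;  u_3 = (u_2 − 1)/3 = 0
  u_3 = 0;  a_5 = 0;  u_4 = (u_3 − 0)/3 = 0
Digits: (0, 0, 2, 0, 1, 0).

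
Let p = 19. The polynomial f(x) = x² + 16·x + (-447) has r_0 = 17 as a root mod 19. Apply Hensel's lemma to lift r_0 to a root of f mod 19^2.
r_1 = 188 (mod 361)

Hensel: r_{i+1} = r_i − f(r_i)·(f′(r_i))^{-1} mod 19^{i+2}, f′(x) = 2x + 16. Iterate:
  r_0 = 17 (mod 19)
  r_1 = 188 (mod 361)
Final: r = 188 satisfies f(r) ≡ 0 mod 19^2.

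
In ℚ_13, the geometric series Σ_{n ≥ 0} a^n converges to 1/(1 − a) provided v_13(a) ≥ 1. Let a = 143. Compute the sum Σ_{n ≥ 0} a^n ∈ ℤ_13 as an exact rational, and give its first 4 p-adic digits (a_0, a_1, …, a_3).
Σ a^n = 1/(1 − a) = -1/142;  first 4 digits = (1, 11, 4, 1)

v_13(a) = 1 ≥ 1, so the series converges in ℤ_13 to 1/(1 − a) = 1/(1 − 143) = -1/142. Expand this rational in ℤ_13: compute digits iteratively via d_i = x_i mod 13, x_{i+1} = (x_i − d_i)/13. The first 4 digits are (1, 11, 4, 1).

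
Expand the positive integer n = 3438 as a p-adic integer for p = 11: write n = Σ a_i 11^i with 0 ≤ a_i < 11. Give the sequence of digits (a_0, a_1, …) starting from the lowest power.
(a_0, a_1, …) = (6, 4, 6, 2)

Repeated division by 11 gives the digits low-to-high: 3438 = 6 + 4·11^1 + 6·11^2 + 2·11^3. Digit sequence: (6, 4, 6, 2).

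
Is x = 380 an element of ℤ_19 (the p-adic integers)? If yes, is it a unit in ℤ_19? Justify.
x ∈ ℤ_19 but not a unit; v_19(x) = 1 > 0

ℤ_19 = {x ∈ ℚ_19 : v_19(x) ≥ 0} and ℤ_19^× = {x ∈ ℤ_19 : v_19(x) = 0}. Here v_19(380) = v_19(num) − v_19(den) = 1; compare against these criteria.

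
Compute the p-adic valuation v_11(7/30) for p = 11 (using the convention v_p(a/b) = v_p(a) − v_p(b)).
v_11(7/30) = 0

Factor powers of 11 from the numerator and denominator of the reduced fraction: 7 = 11^0 · 7 and 30 = 11^0 · 30. Apply v_p(a/b) = v_p(a) − v_p(b): v_11(7/30) = 0 − 0 = 0.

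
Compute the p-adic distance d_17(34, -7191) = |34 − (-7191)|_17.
d_17(34, -7191) = 1/289

Step 1 — x − y = 34 − (-7191) = 7225. Step 2 — v_17(7225) = 2 (factor: 7225 = (17^2 · 25); the sign does not affect v_p). Step 3 — |x − y|_17 = 17^{-2} = 1/289.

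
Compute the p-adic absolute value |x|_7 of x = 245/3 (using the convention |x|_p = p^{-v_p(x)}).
|245/3|_7 = 1/49

Step 1 — compute v_7(x) by factoring powers of 7 out of the numerator and denominator: v_7(245/3) = 2. Step 2 — apply |x|_p = p^{-v_p(x)} = 7^{-2} = 1/49.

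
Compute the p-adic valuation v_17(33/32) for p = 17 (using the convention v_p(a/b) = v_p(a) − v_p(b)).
v_17(33/32) = 0

Factor powers of 17 from the numerator and denominator of the reduced fraction: 33 = 17^0 · 33 and 32 = 17^0 · 32. Apply v_p(a/b) = v_p(a) − v_p(b): v_17(33/32) = 0 − 0 = 0.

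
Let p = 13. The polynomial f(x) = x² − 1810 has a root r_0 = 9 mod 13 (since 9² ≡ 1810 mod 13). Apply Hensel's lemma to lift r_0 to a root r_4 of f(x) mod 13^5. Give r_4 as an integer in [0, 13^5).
r_4 = 106622 (mod 371293)

Hensel's recurrence: r_{i+1} = r_i − f(r_i)·(f′(r_i))^{-1} mod 13^{i+2}, with f′(x) = 2x. Iterate:
  r_0 = 9 (mod 13)
  r_1 = 152 (mod 169)
  r_2 = 1166 (mod 2197)
  r_3 = 20939 (mod 28561)
  r_4 = 106622 (mod 371293)
Final: r_4 = 106622, and one checks f(r_4) ≡ 0 mod 13^5.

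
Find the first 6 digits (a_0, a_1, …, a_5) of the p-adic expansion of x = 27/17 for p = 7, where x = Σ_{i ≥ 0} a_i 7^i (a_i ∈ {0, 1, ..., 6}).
(a_0, …, a_5) = (2, 2, 3, 2, 5, 5)

v_7(27/17) = 0 (numerator and denominator both coprime to 7), so x ∈ ℤ_7^×. Compute digits iteratively via a_i = x_i mod 7, x_{i+1} = (x_i − a_i)/7, with x_0 = x:
  x_0 = 27/17;  a_0 = 2;  x_1 = (x_0 − 2)/7 = -1/17
  x_1 = -1/17;  a_1 = 2;  x_2 = (x_1 − 2)/7 = -5/17
  x_2 = -5/17;  a_2 = 3;  x_3 = (x_2 − 3)/7 = -8/17
  x_3 = -8/17;  a_3 = 2;  x_4 = (x_3 − 2)/7 = -6/17
  x_4 = -6/17;  a_4 = 5;  x_5 = (x_4 − 5)/7 = -13/17
  x_5 = -13/17;  a_5 = 5;  x_6 = (x_5 − 5)/7 = -14/17
Digits: (2, 2, 3, 2, 5, 5).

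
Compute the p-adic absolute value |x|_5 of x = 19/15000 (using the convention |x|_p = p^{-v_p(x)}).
|19/15000|_5 = 625

Step 1 — compute v_5(x) by factoring powers of 5 out of the numerator and denominator: v_5(19/15000) = -4. Step 2 — apply |x|_p = p^{-v_p(x)} = 5^{4} = 625.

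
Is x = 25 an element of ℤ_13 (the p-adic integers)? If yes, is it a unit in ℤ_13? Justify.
x ∈ ℤ_13^× (unit); v_13(x) = 0

ℤ_13 = {x ∈ ℚ_13 : v_13(x) ≥ 0} and ℤ_13^× = {x ∈ ℤ_13 : v_13(x) = 0}. Here v_13(25) = v_13(num) − v_13(den) = 0; compare against these criteria.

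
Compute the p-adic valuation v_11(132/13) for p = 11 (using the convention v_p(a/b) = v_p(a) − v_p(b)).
v_11(132/13) = 1

Factor powers of 11 from the numerator and denominator of the reduced fraction: 132 = 11^1 · 12 and 13 = 11^0 · 13. Apply v_p(a/b) = v_p(a) − v_p(b): v_11(132/13) = 1 − 0 = 1.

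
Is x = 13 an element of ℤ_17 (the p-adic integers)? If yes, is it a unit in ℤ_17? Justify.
x ∈ ℤ_17^× (unit); v_17(x) = 0

ℤ_17 = {x ∈ ℚ_17 : v_17(x) ≥ 0} and ℤ_17^× = {x ∈ ℤ_17 : v_17(x) = 0}. Here v_17(13) = v_17(num) − v_17(den) = 0; compare against these criteria.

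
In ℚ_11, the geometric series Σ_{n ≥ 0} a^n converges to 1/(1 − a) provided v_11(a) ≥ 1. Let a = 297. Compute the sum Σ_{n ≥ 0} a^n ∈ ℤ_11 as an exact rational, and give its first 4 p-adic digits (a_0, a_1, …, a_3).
Σ a^n = 1/(1 − a) = -1/296;  first 4 digits = (1, 5, 5, 4)

v_11(a) = 1 ≥ 1, so the series converges in ℤ_11 to 1/(1 − a) = 1/(1 − 297) = -1/296. Expand this rational in ℤ_11: compute digits iteratively via d_i = x_i mod 11, x_{i+1} = (x_i − d_i)/11. The first 4 digits are (1, 5, 5, 4).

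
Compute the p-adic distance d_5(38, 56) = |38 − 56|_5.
d_5(38, 56) = 1

Step 1 — x − y = 38 − 56 = -18. Step 2 — v_5(-18) = 0 (factor: -18 = −(5^0 · 18); the sign does not affect v_p). Step 3 — |x − y|_5 = 5^{0} = 1.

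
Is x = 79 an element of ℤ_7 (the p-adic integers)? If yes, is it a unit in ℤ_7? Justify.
x ∈ ℤ_7^× (unit); v_7(x) = 0

ℤ_7 = {x ∈ ℚ_7 : v_7(x) ≥ 0} and ℤ_7^× = {x ∈ ℤ_7 : v_7(x) = 0}. Here v_7(79) = v_7(num) − v_7(den) = 0; compare against these criteria.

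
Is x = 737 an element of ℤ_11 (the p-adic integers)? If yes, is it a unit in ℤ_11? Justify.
x ∈ ℤ_11 but not a unit; v_11(x) = 1 > 0

ℤ_11 = {x ∈ ℚ_11 : v_11(x) ≥ 0} and ℤ_11^× = {x ∈ ℤ_11 : v_11(x) = 0}. Here v_11(737) = v_11(num) − v_11(den) = 1; compare against these criteria.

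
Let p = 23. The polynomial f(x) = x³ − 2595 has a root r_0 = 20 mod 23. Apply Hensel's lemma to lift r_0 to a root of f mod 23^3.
r_2 = 7794 (mod 12167)

Hensel: r_{i+1} = r_i − f(r_i)/f′(r_i) mod 23^{i+2}, where f′(x) = 3x². Iterate:
  r_0 = 20 (mod 23)
  r_1 = 388 (mod 529)
  r_2 = 7794 (mod 12167)
Final: r = 7794 with f(r) ≡ 0 mod 23^3.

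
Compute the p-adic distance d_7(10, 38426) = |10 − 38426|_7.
d_7(10, 38426) = 1/2401

Step 1 — x − y = 10 − 38426 = -38416. Step 2 — v_7(-38416) = 4 (factor: -38416 = −(7^4 · 16); the sign does not affect v_p). Step 3 — |x − y|_7 = 7^{-4} = 1/2401.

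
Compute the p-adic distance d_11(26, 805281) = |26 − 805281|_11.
d_11(26, 805281) = 1/161051

Step 1 — x − y = 26 − 805281 = -805255. Step 2 — v_11(-805255) = 5 (factor: -805255 = −(11^5 · 5); the sign does not affect v_p). Step 3 — |x − y|_11 = 11^{-5} = 1/161051.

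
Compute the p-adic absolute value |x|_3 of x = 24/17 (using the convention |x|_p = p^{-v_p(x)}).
|24/17|_3 = 1/3

Step 1 — compute v_3(x) by factoring powers of 3 out of the numerator and denominator: v_3(24/17) = 1. Step 2 — apply |x|_p = p^{-v_p(x)} = 3^{-1} = 1/3.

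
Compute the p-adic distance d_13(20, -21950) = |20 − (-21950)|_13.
d_13(20, -21950) = 1/2197

Step 1 — x − y = 20 − (-21950) = 21970. Step 2 — v_13(21970) = 3 (factor: 21970 = (13^3 · 10); the sign does not affect v_p). Step 3 — |x − y|_13 = 13^{-3} = 1/2197.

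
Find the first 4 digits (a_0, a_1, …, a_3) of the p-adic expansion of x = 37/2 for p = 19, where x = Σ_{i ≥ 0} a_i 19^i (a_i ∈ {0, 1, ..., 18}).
(a_0, …, a_3) = (9, 10, 9, 9)

v_19(37/2) = 0 (numerator and denominator both coprime to 19), so x ∈ ℤ_19^×. Compute digits iteratively via a_i = x_i mod 19, x_{i+1} = (x_i − a_i)/19, with x_0 = x:
  x_0 = 37/2;  a_0 = 9;  x_1 = (x_0 − 9)/19 = 1/2
  x_1 = 1/2;  a_1 = 10;  x_2 = (x_1 − 10)/19 = -1/2
  x_2 = -1/2;  a_2 = 9;  x_3 = (x_2 − 9)/19 = -1/2
  x_3 = -1/2;  a_3 = 9;  x_4 = (x_3 − 9)/19 = -1/2
Digits: (9, 10, 9, 9).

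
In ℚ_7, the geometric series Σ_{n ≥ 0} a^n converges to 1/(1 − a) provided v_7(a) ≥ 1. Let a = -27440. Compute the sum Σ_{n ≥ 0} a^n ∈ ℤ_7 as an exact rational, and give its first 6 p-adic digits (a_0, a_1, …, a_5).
Σ a^n = 1/(1 − a) = 1/27441;  first 6 digits = (1, 0, 0, 4, 2, 5)

v_7(a) = 3 ≥ 1, so the series converges in ℤ_7 to 1/(1 − a) = 1/(1 − (-27440)) = 1/27441. Expand this rational in ℤ_7: compute digits iteratively via d_i = x_i mod 7, x_{i+1} = (x_i − d_i)/7. The first 6 digits are (1, 0, 0, 4, 2, 5).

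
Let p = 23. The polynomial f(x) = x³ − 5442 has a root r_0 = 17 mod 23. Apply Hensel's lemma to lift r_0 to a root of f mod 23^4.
r_3 = 19061 (mod 279841)

Hensel: r_{i+1} = r_i − f(r_i)/f′(r_i) mod 23^{i+2}, where f′(x) = 3x². Iterate:
  r_0 = 17 (mod 23)
  r_1 = 17 (mod 529)
  r_2 = 6894 (mod 12167)
  r_3 = 19061 (mod 279841)
Final: r = 19061 with f(r) ≡ 0 mod 23^4.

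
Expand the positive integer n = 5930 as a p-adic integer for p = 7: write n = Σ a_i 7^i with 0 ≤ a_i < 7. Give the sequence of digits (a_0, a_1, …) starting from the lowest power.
(a_0, a_1, …) = (1, 0, 2, 3, 2)

Repeated division by 7 gives the digits low-to-high: 5930 = 1 + 2·7^2 + 3·7^3 + 2·7^4. Digit sequence: (1, 0, 2, 3, 2).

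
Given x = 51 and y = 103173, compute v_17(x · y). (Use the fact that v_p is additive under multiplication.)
v_17(5261823) = 4

v_p(x) = 1 (factor: 51 = 17^1 · 3); v_p(y) = 3 (factor: 103173 = 17^3 · 21). Additivity: v_p(xy) = v_p(x) + v_p(y) = 1 + 3 = 4. (Direct check: xy = 5261823 = 17^4 · (63).)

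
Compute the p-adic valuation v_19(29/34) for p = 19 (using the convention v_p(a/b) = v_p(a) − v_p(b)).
v_19(29/34) = 0

Factor powers of 19 from the numerator and denominator of the reduced fraction: 29 = 19^0 · 29 and 34 = 19^0 · 34. Apply v_p(a/b) = v_p(a) − v_p(b): v_19(29/34) = 0 − 0 = 0.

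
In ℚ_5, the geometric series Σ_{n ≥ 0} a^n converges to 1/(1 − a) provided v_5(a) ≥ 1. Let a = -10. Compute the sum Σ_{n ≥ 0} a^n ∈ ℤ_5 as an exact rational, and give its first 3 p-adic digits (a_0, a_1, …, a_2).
Σ a^n = 1/(1 − a) = 1/11;  first 3 digits = (1, 3, 3)

v_5(a) = 1 ≥ 1, so the series converges in ℤ_5 to 1/(1 − a) = 1/(1 − (-10)) = 1/11. Expand this rational in ℤ_5: compute digits iteratively via d_i = x_i mod 5, x_{i+1} = (x_i − d_i)/5. The first 3 digits are (1, 3, 3).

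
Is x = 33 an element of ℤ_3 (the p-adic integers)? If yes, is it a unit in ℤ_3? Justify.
x ∈ ℤ_3 but not a unit; v_3(x) = 1 > 0

ℤ_3 = {x ∈ ℚ_3 : v_3(x) ≥ 0} and ℤ_3^× = {x ∈ ℤ_3 : v_3(x) = 0}. Here v_3(33) = v_3(num) − v_3(den) = 1; compare against these criteria.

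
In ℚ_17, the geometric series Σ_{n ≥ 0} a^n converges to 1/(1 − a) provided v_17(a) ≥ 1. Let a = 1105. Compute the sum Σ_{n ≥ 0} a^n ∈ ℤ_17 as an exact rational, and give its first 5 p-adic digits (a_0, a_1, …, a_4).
Σ a^n = 1/(1 − a) = -1/1104;  first 5 digits = (1, 14, 12, 0, 15)

v_17(a) = 1 ≥ 1, so the series converges in ℤ_17 to 1/(1 − a) = 1/(1 − 1105) = -1/1104. Expand this rational in ℤ_17: compute digits iteratively via d_i = x_i mod 17, x_{i+1} = (x_i − d_i)/17. The first 5 digits are (1, 14, 12, 0, 15).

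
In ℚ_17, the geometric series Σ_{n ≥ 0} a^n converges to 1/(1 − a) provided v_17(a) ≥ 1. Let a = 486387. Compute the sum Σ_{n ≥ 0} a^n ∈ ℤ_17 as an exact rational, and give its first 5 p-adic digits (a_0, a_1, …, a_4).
Σ a^n = 1/(1 − a) = -1/486386;  first 5 digits = (1, 0, 0, 14, 5)

v_17(a) = 3 ≥ 1, so the series converges in ℤ_17 to 1/(1 − a) = 1/(1 − 486387) = -1/486386. Expand this rational in ℤ_17: compute digits iteratively via d_i = x_i mod 17, x_{i+1} = (x_i − d_i)/17. The first 5 digits are (1, 0, 0, 14, 5).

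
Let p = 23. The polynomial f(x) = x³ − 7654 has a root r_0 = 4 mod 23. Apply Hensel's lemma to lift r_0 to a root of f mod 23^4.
r_3 = 157738 (mod 279841)

Hensel: r_{i+1} = r_i − f(r_i)/f′(r_i) mod 23^{i+2}, where f′(x) = 3x². Iterate:
  r_0 = 4 (mod 23)
  r_1 = 96 (mod 529)
  r_2 = 11734 (mod 12167)
  r_3 = 157738 (mod 279841)
Final: r = 157738 with f(r) ≡ 0 mod 23^4.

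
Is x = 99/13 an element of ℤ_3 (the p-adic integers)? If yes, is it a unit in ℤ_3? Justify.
x ∈ ℤ_3 but not a unit; v_3(x) = 2 > 0

ℤ_3 = {x ∈ ℚ_3 : v_3(x) ≥ 0} and ℤ_3^× = {x ∈ ℤ_3 : v_3(x) = 0}. Here v_3(99/13) = v_3(num) − v_3(den) = 2; compare against these criteria.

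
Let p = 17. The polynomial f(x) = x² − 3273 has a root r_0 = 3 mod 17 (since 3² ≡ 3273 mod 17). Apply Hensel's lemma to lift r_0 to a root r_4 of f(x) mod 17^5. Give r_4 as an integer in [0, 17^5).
r_4 = 134643 (mod 1419857)

Hensel's recurrence: r_{i+1} = r_i − f(r_i)·(f′(r_i))^{-1} mod 17^{i+2}, with f′(x) = 2x. Iterate:
  r_0 = 3 (mod 17)
  r_1 = 258 (mod 289)
  r_2 = 1992 (mod 4913)
  r_3 = 51122 (mod 83521)
  r_4 = 134643 (mod 1419857)
Final: r_4 = 134643, and one checks f(r_4) ≡ 0 mod 17^5.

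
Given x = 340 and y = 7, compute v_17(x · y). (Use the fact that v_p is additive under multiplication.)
v_17(2380) = 1

v_p(x) = 1 (factor: 340 = 17^1 · 20); v_p(y) = 0 (factor: 7 = 17^0 · 7). Additivity: v_p(xy) = v_p(x) + v_p(y) = 1 + 0 = 1. (Direct check: xy = 2380 = 17^1 · (140).)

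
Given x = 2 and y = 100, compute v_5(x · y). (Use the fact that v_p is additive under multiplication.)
v_5(200) = 2

v_p(x) = 0 (factor: 2 = 5^0 · 2); v_p(y) = 2 (factor: 100 = 5^2 · 4). Additivity: v_p(xy) = v_p(x) + v_p(y) = 0 + 2 = 2. (Direct check: xy = 200 = 5^2 · (8).)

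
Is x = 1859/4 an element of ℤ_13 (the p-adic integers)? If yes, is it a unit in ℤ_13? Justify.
x ∈ ℤ_13 but not a unit; v_13(x) = 2 > 0

ℤ_13 = {x ∈ ℚ_13 : v_13(x) ≥ 0} and ℤ_13^× = {x ∈ ℤ_13 : v_13(x) = 0}. Here v_13(1859/4) = v_13(num) − v_13(den) = 2; compare against these criteria.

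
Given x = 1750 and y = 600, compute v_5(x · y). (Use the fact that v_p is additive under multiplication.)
v_5(1050000) = 5

v_p(x) = 3 (factor: 1750 = 5^3 · 14); v_p(y) = 2 (factor: 600 = 5^2 · 24). Additivity: v_p(xy) = v_p(x) + v_p(y) = 3 + 2 = 5. (Direct check: xy = 1050000 = 5^5 · (336).)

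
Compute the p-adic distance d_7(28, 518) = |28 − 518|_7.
d_7(28, 518) = 1/49

Step 1 — x − y = 28 − 518 = -490. Step 2 — v_7(-490) = 2 (factor: -490 = −(7^2 · 10); the sign does not affect v_p). Step 3 — |x − y|_7 = 7^{-2} = 1/49.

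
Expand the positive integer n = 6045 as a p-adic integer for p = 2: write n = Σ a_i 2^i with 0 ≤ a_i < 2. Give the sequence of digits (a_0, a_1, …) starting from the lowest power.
(a_0, a_1, …) = (1, 0, 1, 1, 1, 0, 0, 1, 1, 1, 1, 0, 1)

Repeated division by 2 gives the digits low-to-high: 6045 = 1 + 1·2^2 + 1·2^3 + 1·2^4 + 1·2^7 + 1·2^8 + 1·2^9 + 1·2^10 + 1·2^12. Digit sequence: (1, 0, 1, 1, 1, 0, 0, 1, 1, 1, 1, 0, 1).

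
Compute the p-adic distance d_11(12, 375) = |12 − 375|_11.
d_11(12, 375) = 1/121

Step 1 — x − y = 12 − 375 = -363. Step 2 — v_11(-363) = 2 (factor: -363 = −(11^2 · 3); the sign does not affect v_p). Step 3 — |x − y|_11 = 11^{-2} = 1/121.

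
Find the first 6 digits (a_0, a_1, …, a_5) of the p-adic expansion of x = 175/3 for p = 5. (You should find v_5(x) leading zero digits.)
(a_0, …, a_5) = (0, 0, 4, 3, 1, 3)

v_5(175/3) = 2, so a_0 = ... = a_1 = 0. Factor out: x = 5^2 · u with u = 7/3 a unit in ℤ_5. Expand u iteratively via a_{v+i} = u_i mod 5, u_{i+1} = (u_i − a_{v+i})/5:
  u_0 = 7/3;  a_2 = 4;  u_1 = (u_0 − 4)/5 = -1/3
  u_1 = -1/3;  a_3 = 3;  u_2 = (u_1 − 3)/5 = -2/3
  u_2 = -2/3;  a_4 = 1;  u_3 = (u_2 − 1)/5 = -1/3
  u_3 = -1/3;  a_5 = 3;  u_4 = (u_3 − 3)/5 = -2/3
Digits: (0, 0, 4, 3, 1, 3).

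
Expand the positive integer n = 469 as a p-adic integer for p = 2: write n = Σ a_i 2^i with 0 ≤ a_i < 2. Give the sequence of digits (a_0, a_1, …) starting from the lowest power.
(a_0, a_1, …) = (1, 0, 1, 0, 1, 0, 1, 1, 1)

Repeated division by 2 gives the digits low-to-high: 469 = 1 + 1·2^2 + 1·2^4 + 1·2^6 + 1·2^7 + 1·2^8. Digit sequence: (1, 0, 1, 0, 1, 0, 1, 1, 1).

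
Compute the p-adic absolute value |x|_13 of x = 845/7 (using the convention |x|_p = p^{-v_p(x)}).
|845/7|_13 = 1/169

Step 1 — compute v_13(x) by factoring powers of 13 out of the numerator and denominator: v_13(845/7) = 2. Step 2 — apply |x|_p = p^{-v_p(x)} = 13^{-2} = 1/169.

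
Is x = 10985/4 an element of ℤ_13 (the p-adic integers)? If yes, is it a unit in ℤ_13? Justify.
x ∈ ℤ_13 but not a unit; v_13(x) = 3 > 0

ℤ_13 = {x ∈ ℚ_13 : v_13(x) ≥ 0} and ℤ_13^× = {x ∈ ℤ_13 : v_13(x) = 0}. Here v_13(10985/4) = v_13(num) − v_13(den) = 3; compare against these criteria.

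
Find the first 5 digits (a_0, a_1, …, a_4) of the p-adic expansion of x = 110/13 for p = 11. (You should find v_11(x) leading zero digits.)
(a_0, …, a_4) = (0, 5, 3, 9, 0)

v_11(110/13) = 1, so a_0 = ... = a_0 = 0. Factor out: x = 11^1 · u with u = 10/13 a unit in ℤ_11. Expand u iteratively via a_{v+i} = u_i mod 11, u_{i+1} = (u_i − a_{v+i})/11:
  u_0 = 10/13;  a_1 = 5;  u_1 = (u_0 − 5)/11 = -5/13
  u_1 = -5/13;  a_2 = 3;  u_2 = (u_1 − 3)/11 = -4/13
  u_2 = -4/13;  a_3 = 9;  u_3 = (u_2 − 9)/11 = -11/13
  u_3 = -11/13;  a_4 = 0;  u_4 = (u_3 − 0)/11 = -1/13
Digits: (0, 5, 3, 9, 0).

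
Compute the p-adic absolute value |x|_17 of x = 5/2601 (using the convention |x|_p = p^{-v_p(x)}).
|5/2601|_17 = 289

Step 1 — compute v_17(x) by factoring powers of 17 out of the numerator and denominator: v_17(5/2601) = -2. Step 2 — apply |x|_p = p^{-v_p(x)} = 17^{2} = 289.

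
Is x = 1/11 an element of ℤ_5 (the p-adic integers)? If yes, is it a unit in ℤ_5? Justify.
x ∈ ℤ_5^× (unit); v_5(x) = 0

ℤ_5 = {x ∈ ℚ_5 : v_5(x) ≥ 0} and ℤ_5^× = {x ∈ ℤ_5 : v_5(x) = 0}. Here v_5(1/11) = v_5(num) − v_5(den) = 0; compare against these criteria.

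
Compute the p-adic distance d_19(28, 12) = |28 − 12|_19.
d_19(28, 12) = 1

Step 1 — x − y = 28 − 12 = 16. Step 2 — v_19(16) = 0 (factor: 16 = (19^0 · 16); the sign does not affect v_p). Step 3 — |x − y|_19 = 19^{0} = 1.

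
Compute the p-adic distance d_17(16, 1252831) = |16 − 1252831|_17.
d_17(16, 1252831) = 1/83521

Step 1 — x − y = 16 − 1252831 = -1252815. Step 2 — v_17(-1252815) = 4 (factor: -1252815 = −(17^4 · 15); the sign does not affect v_p). Step 3 — |x − y|_17 = 17^{-4} = 1/83521.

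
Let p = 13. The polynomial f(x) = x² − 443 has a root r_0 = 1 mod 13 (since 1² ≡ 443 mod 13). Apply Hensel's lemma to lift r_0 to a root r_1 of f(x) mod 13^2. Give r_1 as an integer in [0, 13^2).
r_1 = 53 (mod 169)

Hensel's recurrence: r_{i+1} = r_i − f(r_i)·(f′(r_i))^{-1} mod 13^{i+2}, with f′(x) = 2x. Iterate:
  r_0 = 1 (mod 13)
  r_1 = 53 (mod 169)
Final: r_1 = 53, and one checks f(r_1) ≡ 0 mod 13^2.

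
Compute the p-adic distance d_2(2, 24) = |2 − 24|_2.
d_2(2, 24) = 1/2

Step 1 — x − y = 2 − 24 = -22. Step 2 — v_2(-22) = 1 (factor: -22 = −(2^1 · 11); the sign does not affect v_p). Step 3 — |x − y|_2 = 2^{-1} = 1/2.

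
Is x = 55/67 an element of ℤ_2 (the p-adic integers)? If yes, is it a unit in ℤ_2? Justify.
x ∈ ℤ_2^× (unit); v_2(x) = 0

ℤ_2 = {x ∈ ℚ_2 : v_2(x) ≥ 0} and ℤ_2^× = {x ∈ ℤ_2 : v_2(x) = 0}. Here v_2(55/67) = v_2(num) − v_2(den) = 0; compare against these criteria.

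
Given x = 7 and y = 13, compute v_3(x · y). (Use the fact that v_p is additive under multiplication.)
v_3(91) = 0

v_p(x) = 0 (factor: 7 = 3^0 · 7); v_p(y) = 0 (factor: 13 = 3^0 · 13). Additivity: v_p(xy) = v_p(x) + v_p(y) = 0 + 0 = 0. (Direct check: xy = 91 = 3^0 · (91).)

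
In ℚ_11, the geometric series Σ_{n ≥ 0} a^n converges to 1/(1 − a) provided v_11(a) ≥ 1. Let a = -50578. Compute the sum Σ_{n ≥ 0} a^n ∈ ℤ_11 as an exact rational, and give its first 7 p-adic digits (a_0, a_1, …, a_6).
Σ a^n = 1/(1 − a) = 1/50579;  first 7 digits = (1, 0, 0, 6, 7, 10, 2)

v_11(a) = 3 ≥ 1, so the series converges in ℤ_11 to 1/(1 − a) = 1/(1 − (-50578)) = 1/50579. Expand this rational in ℤ_11: compute digits iteratively via d_i = x_i mod 11, x_{i+1} = (x_i − d_i)/11. The first 7 digits are (1, 0, 0, 6, 7, 10, 2).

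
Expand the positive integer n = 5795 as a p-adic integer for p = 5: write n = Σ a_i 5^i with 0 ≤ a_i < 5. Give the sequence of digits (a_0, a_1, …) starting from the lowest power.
(a_0, a_1, …) = (0, 4, 1, 1, 4, 1)

Repeated division by 5 gives the digits low-to-high: 5795 = 4·5^1 + 1·5^2 + 1·5^3 + 4·5^4 + 1·5^5. Digit sequence: (0, 4, 1, 1, 4, 1).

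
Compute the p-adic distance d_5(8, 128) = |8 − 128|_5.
d_5(8, 128) = 1/5

Step 1 — x − y = 8 − 128 = -120. Step 2 — v_5(-120) = 1 (factor: -120 = −(5^1 · 24); the sign does not affect v_p). Step 3 — |x − y|_5 = 5^{-1} = 1/5.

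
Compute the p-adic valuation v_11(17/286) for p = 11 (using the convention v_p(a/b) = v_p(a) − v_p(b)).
v_11(17/286) = -1

Factor powers of 11 from the numerator and denominator of the reduced fraction: 17 = 11^0 · 17 and 286 = 11^1 · 26. Apply v_p(a/b) = v_p(a) − v_p(b): v_11(17/286) = 0 − 1 = -1.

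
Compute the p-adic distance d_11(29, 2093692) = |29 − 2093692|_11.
d_11(29, 2093692) = 1/161051

Step 1 — x − y = 29 − 2093692 = -2093663. Step 2 — v_11(-2093663) = 5 (factor: -2093663 = −(11^5 · 13); the sign does not affect v_p). Step 3 — |x − y|_11 = 11^{-5} = 1/161051.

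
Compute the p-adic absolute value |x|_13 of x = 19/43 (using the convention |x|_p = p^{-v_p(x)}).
|19/43|_13 = 1

Step 1 — compute v_13(x) by factoring powers of 13 out of the numerator and denominator: v_13(19/43) = 0. Step 2 — apply |x|_p = p^{-v_p(x)} = 13^{0} = 1.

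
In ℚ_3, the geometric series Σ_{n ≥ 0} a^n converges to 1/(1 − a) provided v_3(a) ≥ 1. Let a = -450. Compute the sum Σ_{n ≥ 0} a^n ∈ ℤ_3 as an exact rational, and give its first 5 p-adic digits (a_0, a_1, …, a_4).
Σ a^n = 1/(1 − a) = 1/451;  first 5 digits = (1, 0, 1, 1, 1)

v_3(a) = 2 ≥ 1, so the series converges in ℤ_3 to 1/(1 − a) = 1/(1 − (-450)) = 1/451. Expand this rational in ℤ_3: compute digits iteratively via d_i = x_i mod 3, x_{i+1} = (x_i − d_i)/3. The first 5 digits are (1, 0, 1, 1, 1).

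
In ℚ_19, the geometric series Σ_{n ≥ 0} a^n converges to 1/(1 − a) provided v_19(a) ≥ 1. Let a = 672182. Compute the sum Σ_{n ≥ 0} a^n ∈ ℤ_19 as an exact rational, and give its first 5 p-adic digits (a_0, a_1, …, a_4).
Σ a^n = 1/(1 − a) = -1/672181;  first 5 digits = (1, 0, 0, 3, 5)

v_19(a) = 3 ≥ 1, so the series converges in ℤ_19 to 1/(1 − a) = 1/(1 − 672182) = -1/672181. Expand this rational in ℤ_19: compute digits iteratively via d_i = x_i mod 19, x_{i+1} = (x_i − d_i)/19. The first 5 digits are (1, 0, 0, 3, 5).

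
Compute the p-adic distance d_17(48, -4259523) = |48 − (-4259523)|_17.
d_17(48, -4259523) = 1/1419857

Step 1 — x − y = 48 − (-4259523) = 4259571. Step 2 — v_17(4259571) = 5 (factor: 4259571 = (17^5 · 3); the sign does not affect v_p). Step 3 — |x − y|_17 = 17^{-5} = 1/1419857.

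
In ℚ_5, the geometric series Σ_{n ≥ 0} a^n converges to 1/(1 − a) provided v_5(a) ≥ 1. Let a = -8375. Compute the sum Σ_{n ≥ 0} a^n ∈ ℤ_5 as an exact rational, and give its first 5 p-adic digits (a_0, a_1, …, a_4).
Σ a^n = 1/(1 − a) = 1/8376;  first 5 digits = (1, 0, 0, 3, 1)

v_5(a) = 3 ≥ 1, so the series converges in ℤ_5 to 1/(1 − a) = 1/(1 − (-8375)) = 1/8376. Expand this rational in ℤ_5: compute digits iteratively via d_i = x_i mod 5, x_{i+1} = (x_i − d_i)/5. The first 5 digits are (1, 0, 0, 3, 1).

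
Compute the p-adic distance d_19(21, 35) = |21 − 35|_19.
d_19(21, 35) = 1

Step 1 — x − y = 21 − 35 = -14. Step 2 — v_19(-14) = 0 (factor: -14 = −(19^0 · 14); the sign does not affect v_p). Step 3 — |x − y|_19 = 19^{0} = 1.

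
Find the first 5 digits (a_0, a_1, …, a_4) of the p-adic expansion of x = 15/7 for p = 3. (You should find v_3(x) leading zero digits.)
(a_0, …, a_4) = (0, 2, 0, 2, 1)

v_3(15/7) = 1, so a_0 = ... = a_0 = 0. Factor out: x = 3^1 · u with u = 5/7 a unit in ℤ_3. Expand u iteratively via a_{v+i} = u_i mod 3, u_{i+1} = (u_i − a_{v+i})/3:
  u_0 = 5/7;  a_1 = 2;  u_1 = (u_0 − 2)/3 = -3/7
  u_1 = -3/7;  a_2 = 0;  u_2 = (u_1 − 0)/3 = -1/7
  u_2 = -1/7;  a_3 = 2;  u_3 = (u_2 − 2)/3 = -5/7
  u_3 = -5/7;  a_4 = 1;  u_4 = (u_3 − 1)/3 = -4/7
Digits: (0, 2, 0, 2, 1).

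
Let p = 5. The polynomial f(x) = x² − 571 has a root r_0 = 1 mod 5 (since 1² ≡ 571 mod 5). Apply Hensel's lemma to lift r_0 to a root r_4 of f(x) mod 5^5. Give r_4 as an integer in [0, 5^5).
r_4 = 2986 (mod 3125)

Hensel's recurrence: r_{i+1} = r_i − f(r_i)·(f′(r_i))^{-1} mod 5^{i+2}, with f′(x) = 2x. Iterate:
  r_0 = 1 (mod 5)
  r_1 = 11 (mod 25)
  r_2 = 111 (mod 125)
  r_3 = 486 (mod 625)
  r_4 = 2986 (mod 3125)
Final: r_4 = 2986, and one checks f(r_4) ≡ 0 mod 5^5.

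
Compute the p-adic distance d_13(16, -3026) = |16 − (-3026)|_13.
d_13(16, -3026) = 1/169

Step 1 — x − y = 16 − (-3026) = 3042. Step 2 — v_13(3042) = 2 (factor: 3042 = (13^2 · 18); the sign does not affect v_p). Step 3 — |x − y|_13 = 13^{-2} = 1/169.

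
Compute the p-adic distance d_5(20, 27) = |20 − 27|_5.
d_5(20, 27) = 1

Step 1 — x − y = 20 − 27 = -7. Step 2 — v_5(-7) = 0 (factor: -7 = −(5^0 · 7); the sign does not affect v_p). Step 3 — |x − y|_5 = 5^{0} = 1.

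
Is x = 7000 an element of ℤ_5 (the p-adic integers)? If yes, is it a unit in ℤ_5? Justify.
x ∈ ℤ_5 but not a unit; v_5(x) = 3 > 0

ℤ_5 = {x ∈ ℚ_5 : v_5(x) ≥ 0} and ℤ_5^× = {x ∈ ℤ_5 : v_5(x) = 0}. Here v_5(7000) = v_5(num) − v_5(den) = 3; compare against these criteria.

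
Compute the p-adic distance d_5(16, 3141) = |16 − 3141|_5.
d_5(16, 3141) = 1/3125

Step 1 — x − y = 16 − 3141 = -3125. Step 2 — v_5(-3125) = 5 (factor: -3125 = −(5^5 · 1); the sign does not affect v_p). Step 3 — |x − y|_5 = 5^{-5} = 1/3125.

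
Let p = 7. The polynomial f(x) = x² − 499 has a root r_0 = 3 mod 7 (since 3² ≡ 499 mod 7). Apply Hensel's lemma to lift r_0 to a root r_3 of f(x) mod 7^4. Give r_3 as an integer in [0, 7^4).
r_3 = 885 (mod 2401)

Hensel's recurrence: r_{i+1} = r_i − f(r_i)·(f′(r_i))^{-1} mod 7^{i+2}, with f′(x) = 2x. Iterate:
  r_0 = 3 (mod 7)
  r_1 = 3 (mod 49)
  r_2 = 199 (mod 343)
  r_3 = 885 (mod 2401)
Final: r_3 = 885, and one checks f(r_3) ≡ 0 mod 7^4.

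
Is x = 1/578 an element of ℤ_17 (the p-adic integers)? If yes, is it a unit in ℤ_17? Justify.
x ∉ ℤ_17 (v_17(x) = -2 < 0)

ℤ_17 = {x ∈ ℚ_17 : v_17(x) ≥ 0} and ℤ_17^× = {x ∈ ℤ_17 : v_17(x) = 0}. Here v_17(1/578) = v_17(num) − v_17(den) = -2; compare against these criteria.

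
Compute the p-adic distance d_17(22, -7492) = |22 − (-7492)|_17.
d_17(22, -7492) = 1/289

Step 1 — x − y = 22 − (-7492) = 7514. Step 2 — v_17(7514) = 2 (factor: 7514 = (17^2 · 26); the sign does not affect v_p). Step 3 — |x − y|_17 = 17^{-2} = 1/289.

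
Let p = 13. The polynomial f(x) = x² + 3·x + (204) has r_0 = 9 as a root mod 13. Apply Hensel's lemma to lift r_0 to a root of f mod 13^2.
r_1 = 139 (mod 169)

Hensel: r_{i+1} = r_i − f(r_i)·(f′(r_i))^{-1} mod 13^{i+2}, f′(x) = 2x + 3. Iterate:
  r_0 = 9 (mod 13)
  r_1 = 139 (mod 169)
Final: r = 139 satisfies f(r) ≡ 0 mod 13^2.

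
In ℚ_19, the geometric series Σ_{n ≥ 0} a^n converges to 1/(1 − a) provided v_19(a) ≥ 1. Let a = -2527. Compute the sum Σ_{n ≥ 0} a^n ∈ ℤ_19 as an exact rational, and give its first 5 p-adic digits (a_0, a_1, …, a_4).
Σ a^n = 1/(1 − a) = 1/2528;  first 5 digits = (1, 0, 12, 18, 10)

v_19(a) = 2 ≥ 1, so the series converges in ℤ_19 to 1/(1 − a) = 1/(1 − (-2527)) = 1/2528. Expand this rational in ℤ_19: compute digits iteratively via d_i = x_i mod 19, x_{i+1} = (x_i − d_i)/19. The first 5 digits are (1, 0, 12, 18, 10).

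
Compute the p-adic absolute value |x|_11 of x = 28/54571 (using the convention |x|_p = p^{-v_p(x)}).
|28/54571|_11 = 1331

Step 1 — compute v_11(x) by factoring powers of 11 out of the numerator and denominator: v_11(28/54571) = -3. Step 2 — apply |x|_p = p^{-v_p(x)} = 11^{3} = 1331.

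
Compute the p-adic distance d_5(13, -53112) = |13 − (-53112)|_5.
d_5(13, -53112) = 1/3125

Step 1 — x − y = 13 − (-53112) = 53125. Step 2 — v_5(53125) = 5 (factor: 53125 = (5^5 · 17); the sign does not affect v_p). Step 3 — |x − y|_5 = 5^{-5} = 1/3125.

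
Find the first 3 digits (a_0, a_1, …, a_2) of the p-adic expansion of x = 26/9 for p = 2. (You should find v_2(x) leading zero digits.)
(a_0, …, a_2) = (0, 1, 0)

v_2(26/9) = 1, so a_0 = ... = a_0 = 0. Factor out: x = 2^1 · u with u = 13/9 a unit in ℤ_2. Expand u iteratively via a_{v+i} = u_i mod 2, u_{i+1} = (u_i − a_{v+i})/2:
  u_0 = 13/9;  a_1 = 1;  u_1 = (u_0 − 1)/2 = 2/9
  u_1 = 2/9;  a_2 = 0;  u_2 = (u_1 − 0)/2 = 1/9
Digits: (0, 1, 0).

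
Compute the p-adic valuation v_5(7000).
v_5(7000) = 3

v_5(n) is the largest exponent k such that 5^k divides n. Factor out: 7000 = 5^3 · 56. (Sign doesn't affect v_p.) So v_5(7000) = 3.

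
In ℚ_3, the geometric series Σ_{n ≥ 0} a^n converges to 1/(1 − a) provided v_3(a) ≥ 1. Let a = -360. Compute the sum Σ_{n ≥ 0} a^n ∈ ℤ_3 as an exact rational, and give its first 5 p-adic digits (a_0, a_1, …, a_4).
Σ a^n = 1/(1 − a) = 1/361;  first 5 digits = (1, 0, 2, 1, 2)

v_3(a) = 2 ≥ 1, so the series converges in ℤ_3 to 1/(1 − a) = 1/(1 − (-360)) = 1/361. Expand this rational in ℤ_3: compute digits iteratively via d_i = x_i mod 3, x_{i+1} = (x_i − d_i)/3. The first 5 digits are (1, 0, 2, 1, 2).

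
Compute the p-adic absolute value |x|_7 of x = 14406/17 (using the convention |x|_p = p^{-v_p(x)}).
|14406/17|_7 = 1/2401

Step 1 — compute v_7(x) by factoring powers of 7 out of the numerator and denominator: v_7(14406/17) = 4. Step 2 — apply |x|_p = p^{-v_p(x)} = 7^{-4} = 1/2401.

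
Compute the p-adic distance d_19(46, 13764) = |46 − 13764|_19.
d_19(46, 13764) = 1/6859

Step 1 — x − y = 46 − 13764 = -13718. Step 2 — v_19(-13718) = 3 (factor: -13718 = −(19^3 · 2); the sign does not affect v_p). Step 3 — |x − y|_19 = 19^{-3} = 1/6859.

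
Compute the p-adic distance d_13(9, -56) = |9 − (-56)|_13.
d_13(9, -56) = 1/13

Step 1 — x − y = 9 − (-56) = 65. Step 2 — v_13(65) = 1 (factor: 65 = (13^1 · 5); the sign does not affect v_p). Step 3 — |x − y|_13 = 13^{-1} = 1/13.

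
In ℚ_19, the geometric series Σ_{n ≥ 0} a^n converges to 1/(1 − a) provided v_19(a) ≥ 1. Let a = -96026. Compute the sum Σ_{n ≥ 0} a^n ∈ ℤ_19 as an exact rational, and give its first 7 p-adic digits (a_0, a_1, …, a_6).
Σ a^n = 1/(1 − a) = 1/96027;  first 7 digits = (1, 0, 0, 5, 18, 18, 5)

v_19(a) = 3 ≥ 1, so the series converges in ℤ_19 to 1/(1 − a) = 1/(1 − (-96026)) = 1/96027. Expand this rational in ℤ_19: compute digits iteratively via d_i = x_i mod 19, x_{i+1} = (x_i − d_i)/19. The first 7 digits are (1, 0, 0, 5, 18, 18, 5).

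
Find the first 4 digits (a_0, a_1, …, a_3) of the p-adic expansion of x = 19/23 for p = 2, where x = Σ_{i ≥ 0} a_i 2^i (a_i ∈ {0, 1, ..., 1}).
(a_0, …, a_3) = (1, 0, 1, 0)

v_2(19/23) = 0 (numerator and denominator both coprime to 2), so x ∈ ℤ_2^×. Compute digits iteratively via a_i = x_i mod 2, x_{i+1} = (x_i − a_i)/2, with x_0 = x:
  x_0 = 19/23;  a_0 = 1;  x_1 = (x_0 − 1)/2 = -2/23
  x_1 = -2/23;  a_1 = 0;  x_2 = (x_1 − 0)/2 = -1/23
  x_2 = -1/23;  a_2 = 1;  x_3 = (x_2 − 1)/2 = -12/23
  x_3 = -12/23;  a_3 = 0;  x_4 = (x_3 − 0)/2 = -6/23
Digits: (1, 0, 1, 0).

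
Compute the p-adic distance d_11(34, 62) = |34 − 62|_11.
d_11(34, 62) = 1

Step 1 — x − y = 34 − 62 = -28. Step 2 — v_11(-28) = 0 (factor: -28 = −(11^0 · 28); the sign does not affect v_p). Step 3 — |x − y|_11 = 11^{0} = 1.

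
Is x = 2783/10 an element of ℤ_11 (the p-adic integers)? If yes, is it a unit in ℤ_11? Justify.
x ∈ ℤ_11 but not a unit; v_11(x) = 2 > 0

ℤ_11 = {x ∈ ℚ_11 : v_11(x) ≥ 0} and ℤ_11^× = {x ∈ ℤ_11 : v_11(x) = 0}. Here v_11(2783/10) = v_11(num) − v_11(den) = 2; compare against these criteria.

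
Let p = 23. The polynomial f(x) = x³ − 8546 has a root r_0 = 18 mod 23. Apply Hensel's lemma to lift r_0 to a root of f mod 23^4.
r_3 = 272200 (mod 279841)

Hensel: r_{i+1} = r_i − f(r_i)/f′(r_i) mod 23^{i+2}, where f′(x) = 3x². Iterate:
  r_0 = 18 (mod 23)
  r_1 = 294 (mod 529)
  r_2 = 4526 (mod 12167)
  r_3 = 272200 (mod 279841)
Final: r = 272200 with f(r) ≡ 0 mod 23^4.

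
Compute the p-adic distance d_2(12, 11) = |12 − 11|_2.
d_2(12, 11) = 1

Step 1 — x − y = 12 − 11 = 1. Step 2 — v_2(1) = 0 (factor: 1 = (2^0 · 1); the sign does not affect v_p). Step 3 — |x − y|_2 = 2^{0} = 1.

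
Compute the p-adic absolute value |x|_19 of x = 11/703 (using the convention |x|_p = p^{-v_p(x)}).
|11/703|_19 = 19

Step 1 — compute v_19(x) by factoring powers of 19 out of the numerator and denominator: v_19(11/703) = -1. Step 2 — apply |x|_p = p^{-v_p(x)} = 19^{1} = 19.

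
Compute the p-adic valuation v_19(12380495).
v_19(12380495) = 5

v_19(n) is the largest exponent k such that 19^k divides n. Factor out: 12380495 = 19^5 · 5. (Sign doesn't affect v_p.) So v_19(12380495) = 5.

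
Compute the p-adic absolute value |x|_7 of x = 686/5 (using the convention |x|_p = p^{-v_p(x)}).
|686/5|_7 = 1/343

Step 1 — compute v_7(x) by factoring powers of 7 out of the numerator and denominator: v_7(686/5) = 3. Step 2 — apply |x|_p = p^{-v_p(x)} = 7^{-3} = 1/343.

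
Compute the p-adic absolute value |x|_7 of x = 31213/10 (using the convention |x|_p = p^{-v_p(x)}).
|31213/10|_7 = 1/2401

Step 1 — compute v_7(x) by factoring powers of 7 out of the numerator and denominator: v_7(31213/10) = 4. Step 2 — apply |x|_p = p^{-v_p(x)} = 7^{-4} = 1/2401.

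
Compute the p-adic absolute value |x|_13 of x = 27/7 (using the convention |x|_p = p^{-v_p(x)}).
|27/7|_13 = 1

Step 1 — compute v_13(x) by factoring powers of 13 out of the numerator and denominator: v_13(27/7) = 0. Step 2 — apply |x|_p = p^{-v_p(x)} = 13^{0} = 1.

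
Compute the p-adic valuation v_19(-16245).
v_19(-16245) = 2

v_19(n) is the largest exponent k such that 19^k divides n. Factor out: -16245 = -19^2 · 45. (Sign doesn't affect v_p.) So v_19(-16245) = 2.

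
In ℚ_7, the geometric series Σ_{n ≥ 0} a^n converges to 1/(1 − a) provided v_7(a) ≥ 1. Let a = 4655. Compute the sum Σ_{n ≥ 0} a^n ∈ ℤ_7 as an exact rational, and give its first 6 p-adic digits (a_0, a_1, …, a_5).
Σ a^n = 1/(1 − a) = -1/4654;  first 6 digits = (1, 0, 4, 6, 3, 1)

v_7(a) = 2 ≥ 1, so the series converges in ℤ_7 to 1/(1 − a) = 1/(1 − 4655) = -1/4654. Expand this rational in ℤ_7: compute digits iteratively via d_i = x_i mod 7, x_{i+1} = (x_i − d_i)/7. The first 6 digits are (1, 0, 4, 6, 3, 1).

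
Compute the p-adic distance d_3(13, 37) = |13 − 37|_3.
d_3(13, 37) = 1/3

Step 1 — x − y = 13 − 37 = -24. Step 2 — v_3(-24) = 1 (factor: -24 = −(3^1 · 8); the sign does not affect v_p). Step 3 — |x − y|_3 = 3^{-1} = 1/3.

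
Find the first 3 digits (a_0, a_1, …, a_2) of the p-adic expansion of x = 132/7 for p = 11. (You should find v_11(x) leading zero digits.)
(a_0, …, a_2) = (0, 8, 1)

v_11(132/7) = 1, so a_0 = ... = a_0 = 0. Factor out: x = 11^1 · u with u = 12/7 a unit in ℤ_11. Expand u iteratively via a_{v+i} = u_i mod 11, u_{i+1} = (u_i − a_{v+i})/11:
  u_0 = 12/7;  a_1 = 8;  u_1 = (u_0 − 8)/11 = -4/7
  u_1 = -4/7;  a_2 = 1;  u_2 = (u_1 − 1)/11 = -1/7
Digits: (0, 8, 1).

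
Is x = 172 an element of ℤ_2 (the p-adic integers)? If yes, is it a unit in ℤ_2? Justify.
x ∈ ℤ_2 but not a unit; v_2(x) = 2 > 0

ℤ_2 = {x ∈ ℚ_2 : v_2(x) ≥ 0} and ℤ_2^× = {x ∈ ℤ_2 : v_2(x) = 0}. Here v_2(172) = v_2(num) − v_2(den) = 2; compare against these criteria.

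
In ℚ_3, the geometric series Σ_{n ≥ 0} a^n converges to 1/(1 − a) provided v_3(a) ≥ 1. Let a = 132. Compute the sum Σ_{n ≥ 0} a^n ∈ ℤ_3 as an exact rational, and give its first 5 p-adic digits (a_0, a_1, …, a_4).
Σ a^n = 1/(1 − a) = -1/131;  first 5 digits = (1, 2, 0, 1, 1)

v_3(a) = 1 ≥ 1, so the series converges in ℤ_3 to 1/(1 − a) = 1/(1 − 132) = -1/131. Expand this rational in ℤ_3: compute digits iteratively via d_i = x_i mod 3, x_{i+1} = (x_i − d_i)/3. The first 5 digits are (1, 2, 0, 1, 1).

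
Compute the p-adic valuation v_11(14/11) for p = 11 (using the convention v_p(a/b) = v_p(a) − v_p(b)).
v_11(14/11) = -1

Factor powers of 11 from the numerator and denominator of the reduced fraction: 14 = 11^0 · 14 and 11 = 11^1 · 1. Apply v_p(a/b) = v_p(a) − v_p(b): v_11(14/11) = 0 − 1 = -1.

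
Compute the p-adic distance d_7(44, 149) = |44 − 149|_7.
d_7(44, 149) = 1/7

Step 1 — x − y = 44 − 149 = -105. Step 2 — v_7(-105) = 1 (factor: -105 = −(7^1 · 15); the sign does not affect v_p). Step 3 — |x − y|_7 = 7^{-1} = 1/7.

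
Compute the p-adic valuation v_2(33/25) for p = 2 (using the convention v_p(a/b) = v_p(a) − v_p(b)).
v_2(33/25) = 0

Factor powers of 2 from the numerator and denominator of the reduced fraction: 33 = 2^0 · 33 and 25 = 2^0 · 25. Apply v_p(a/b) = v_p(a) − v_p(b): v_2(33/25) = 0 − 0 = 0.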